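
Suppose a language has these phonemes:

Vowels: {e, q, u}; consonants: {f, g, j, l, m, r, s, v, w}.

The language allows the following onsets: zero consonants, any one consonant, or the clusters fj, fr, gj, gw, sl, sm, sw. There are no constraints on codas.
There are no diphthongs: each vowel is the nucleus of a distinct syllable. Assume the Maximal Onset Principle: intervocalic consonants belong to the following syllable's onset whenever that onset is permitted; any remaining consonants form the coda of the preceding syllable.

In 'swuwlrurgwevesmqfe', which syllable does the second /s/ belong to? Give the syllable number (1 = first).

5

The vowels are u, u, e, e, q, e — 6 nuclei, so 6 syllables.
/u…u/ gap (V1→V2): /wlr/ splits as /wl/ + /r/ (/r/ is the longest suffix that is a licit onset).
/u…e/ gap (V2→V3): /rgw/ — longest licit onset from the right is /gw/, leaving /r/ as coda.
/e…e/ gap (V3→V4): /v/ is a single consonant, so it becomes the next onset.
/e…q/ gap (V4→V5): /sm/ is a licit onset in full, so it all attaches to the next syllable.
/q…e/ gap (V5→V6): just /f/ — single C goes to the following onset.
So the parse is swuwl.rur.gwe.ve.smq.fe.
The second /s/ is in the onset of syllable 5 (/smq/).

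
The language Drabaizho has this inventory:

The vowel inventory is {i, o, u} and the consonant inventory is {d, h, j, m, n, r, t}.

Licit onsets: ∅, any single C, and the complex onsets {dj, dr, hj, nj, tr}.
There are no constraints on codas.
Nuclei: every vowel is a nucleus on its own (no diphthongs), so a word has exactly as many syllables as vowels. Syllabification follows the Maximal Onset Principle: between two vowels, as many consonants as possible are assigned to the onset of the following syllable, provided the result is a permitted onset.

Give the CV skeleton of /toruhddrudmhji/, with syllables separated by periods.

Vowels present: o, u, u, i; each is a nucleus, giving 4 syllables.
V1 /o/ – V2 /u/: /r/ → onset of the next syllable (single consonants are always licit onsets).
V2 /u/ – V3 /u/: /hddr/ splits as /hd/ + /dr/ (/dr/ is the longest suffix that is a licit onset).
V3 /u/ – V4 /i/: /dmhj/; trying suffixes from longest down, /hj/ is the first permitted one, so coda /dm/ | onset /hj/.
Result: to.ruhd.drudm.hji.
Mapping each syllable to C/V: /to/ → CV, /ruhd/ → CVCC, /drudm/ → CCVCC, /hji/ → CCV.

CV.CVCC.CCVCC.CCV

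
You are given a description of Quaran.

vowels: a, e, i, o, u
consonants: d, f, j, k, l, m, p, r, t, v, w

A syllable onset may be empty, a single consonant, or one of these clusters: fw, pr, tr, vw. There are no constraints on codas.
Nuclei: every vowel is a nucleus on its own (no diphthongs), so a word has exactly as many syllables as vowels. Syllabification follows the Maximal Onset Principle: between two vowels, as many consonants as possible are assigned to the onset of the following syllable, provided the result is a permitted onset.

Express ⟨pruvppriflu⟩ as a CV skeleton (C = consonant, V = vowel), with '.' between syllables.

CCVCC.CCVC.CV

The vowels are u, i, u — 3 nuclei, so 3 syllables.
Between /u/ (V1) and /i/ (V2): /vppr/; trying suffixes from longest down, /pr/ is the first permitted one, so coda /vp/ | onset /pr/.
Between /i/ (V2) and /u/ (V3): /fl/; trying suffixes from longest down, /l/ is the first permitted one, so coda /f/ | onset /l/.
So the parse is pruvp.prif.lu.
Mapping each syllable to C/V: /pruvp/ → CCVCC, /prif/ → CCVC, /lu/ → CV.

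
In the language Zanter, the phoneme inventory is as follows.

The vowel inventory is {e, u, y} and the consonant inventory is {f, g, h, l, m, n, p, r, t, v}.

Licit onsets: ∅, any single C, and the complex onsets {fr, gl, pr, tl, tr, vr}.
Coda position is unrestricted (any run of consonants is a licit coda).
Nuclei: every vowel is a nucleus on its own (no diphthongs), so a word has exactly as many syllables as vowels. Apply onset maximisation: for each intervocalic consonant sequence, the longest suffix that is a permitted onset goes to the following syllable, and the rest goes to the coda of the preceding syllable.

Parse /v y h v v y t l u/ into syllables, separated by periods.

The vowels are y, y, u — 3 nuclei, so 3 syllables.
/y…y/ gap (V1→V2): /hvv/ splits as /hv/ + /v/ (/v/ is the longest suffix that is a licit onset).
/y…u/ gap (V2→V3): cluster /tl/ — /tl/ is itself a permitted onset, so the whole cluster goes right; preceding coda = ∅.

vyhv.vy.tlu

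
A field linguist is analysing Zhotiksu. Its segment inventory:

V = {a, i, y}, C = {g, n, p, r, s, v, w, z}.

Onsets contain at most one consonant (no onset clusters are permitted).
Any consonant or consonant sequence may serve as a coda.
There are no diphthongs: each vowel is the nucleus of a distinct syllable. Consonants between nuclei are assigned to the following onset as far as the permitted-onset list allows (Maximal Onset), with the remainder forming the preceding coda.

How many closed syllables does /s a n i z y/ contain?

0

The vowels are a, i, y — 3 nuclei, so 3 syllables.
Between /a/ (V1) and /i/ (V2): just /n/ — single C goes to the following onset.
Between /i/ (V2) and /y/ (V3): just /z/ — single C goes to the following onset.
Result: sa.ni.zy.
Classifying each syllable: /sa/ (open), /ni/ (open), /zy/ (open).
Closed syllables: 0.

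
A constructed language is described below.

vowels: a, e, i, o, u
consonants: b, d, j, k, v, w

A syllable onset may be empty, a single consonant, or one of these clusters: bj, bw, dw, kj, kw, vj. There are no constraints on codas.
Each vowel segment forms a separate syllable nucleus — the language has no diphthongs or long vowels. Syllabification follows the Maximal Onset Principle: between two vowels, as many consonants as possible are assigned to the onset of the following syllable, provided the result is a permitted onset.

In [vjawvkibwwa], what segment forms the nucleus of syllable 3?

Vowels present: a, i, a; each is a nucleus, giving 3 syllables.
The third nucleus (vowel 3 from the left) is /a/.

a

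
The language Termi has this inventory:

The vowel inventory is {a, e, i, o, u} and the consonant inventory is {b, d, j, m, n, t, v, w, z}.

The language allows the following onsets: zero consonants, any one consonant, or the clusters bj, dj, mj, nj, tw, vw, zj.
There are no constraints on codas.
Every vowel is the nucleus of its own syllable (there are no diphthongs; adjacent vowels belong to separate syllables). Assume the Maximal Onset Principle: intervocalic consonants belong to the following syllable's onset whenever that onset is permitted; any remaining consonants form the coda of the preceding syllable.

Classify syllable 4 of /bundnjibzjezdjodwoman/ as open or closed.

The vowels are u, i, e, o, o, a — 6 nuclei, so 6 syllables.
σ1/σ2 boundary: /ndnj/ — longest licit onset from the right is /nj/, leaving /nd/ as coda.
σ2/σ3 boundary: /bzj/ splits as /b/ + /zj/ (/zj/ is the longest suffix that is a licit onset).
σ3/σ4 boundary: /zdj/ — longest licit onset from the right is /dj/, leaving /z/ as coda.
σ4/σ5 boundary: /dw/ splits as /d/ + /w/ (/w/ is the longest suffix that is a licit onset).
σ5/σ6 boundary: /m/ is a single consonant, so it becomes the next onset.
Result: bund.njib.zjez.djod.wo.man.
Syllable 4 is /djod/ with coda /d/, so it is closed.

closed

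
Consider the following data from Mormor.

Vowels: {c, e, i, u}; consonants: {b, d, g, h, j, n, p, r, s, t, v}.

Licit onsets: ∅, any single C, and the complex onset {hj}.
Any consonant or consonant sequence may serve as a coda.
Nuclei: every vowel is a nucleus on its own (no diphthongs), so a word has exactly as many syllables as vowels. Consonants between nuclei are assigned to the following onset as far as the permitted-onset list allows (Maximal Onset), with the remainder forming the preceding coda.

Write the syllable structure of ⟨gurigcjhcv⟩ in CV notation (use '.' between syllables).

Nuclei (vowels): u, i, c, c → 4 syllables.
/u…i/ gap (V1→V2): /r/ is a single consonant, so it becomes the next onset.
/i…c/ gap (V2→V3): /g/ → onset of the next syllable (single consonants are always licit onsets).
/c…c/ gap (V3→V4): cluster /jh/ — the longest permitted-onset suffix is /h/; onset = /h/, preceding coda = /j/.
So the parse is gu.ri.gcj.hcv.
Mapping each syllable to C/V: /gu/ → CV, /ri/ → CV, /gcj/ → CVC, /hcv/ → CVC.

CV.CV.CVC.CVC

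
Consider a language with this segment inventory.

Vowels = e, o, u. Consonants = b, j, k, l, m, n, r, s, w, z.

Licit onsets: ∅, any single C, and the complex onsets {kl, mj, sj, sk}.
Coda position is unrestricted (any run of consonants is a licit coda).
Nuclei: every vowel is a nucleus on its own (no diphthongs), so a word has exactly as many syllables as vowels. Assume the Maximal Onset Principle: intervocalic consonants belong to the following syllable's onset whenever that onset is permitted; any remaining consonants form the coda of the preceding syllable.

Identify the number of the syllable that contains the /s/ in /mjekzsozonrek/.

Vowels present: e, o, o, e; each is a nucleus, giving 4 syllables.
σ1/σ2 boundary: /kzs/ splits as /kz/ + /s/ (/s/ is the longest suffix that is a licit onset).
σ2/σ3 boundary: /z/ → onset of the next syllable (single consonants are always licit onsets).
σ3/σ4 boundary: /nr/ splits as /n/ + /r/ (/r/ is the longest suffix that is a licit onset).
Putting it together: mjekz.so.zon.rek.
The /s/ is in the onset of syllable 2 (/so/).

2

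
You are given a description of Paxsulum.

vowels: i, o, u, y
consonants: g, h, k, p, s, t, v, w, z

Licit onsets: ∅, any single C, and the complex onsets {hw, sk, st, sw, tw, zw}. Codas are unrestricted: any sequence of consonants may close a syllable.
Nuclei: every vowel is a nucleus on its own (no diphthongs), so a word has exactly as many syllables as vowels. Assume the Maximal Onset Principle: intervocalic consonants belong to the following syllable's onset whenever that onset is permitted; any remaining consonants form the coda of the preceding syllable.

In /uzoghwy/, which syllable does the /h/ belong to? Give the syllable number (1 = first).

3

The vowels are u, o, y — 3 nuclei, so 3 syllables.
/u…o/ gap (V1→V2): just /z/ — single C goes to the following onset.
/o…y/ gap (V2→V3): cluster /ghw/ — the longest permitted-onset suffix is /hw/; onset = /hw/, preceding coda = /g/.
Syllabification: u.zog.hwy.
The /h/ is in the onset of syllable 3 (/hwy/).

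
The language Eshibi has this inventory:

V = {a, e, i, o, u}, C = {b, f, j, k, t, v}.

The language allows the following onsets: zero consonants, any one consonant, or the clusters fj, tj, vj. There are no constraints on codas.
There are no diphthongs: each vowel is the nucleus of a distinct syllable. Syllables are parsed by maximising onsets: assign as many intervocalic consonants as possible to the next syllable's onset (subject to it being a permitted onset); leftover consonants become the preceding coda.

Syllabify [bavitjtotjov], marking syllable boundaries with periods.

ba.vitj.to.tjov

Vowels present: a, i, o, o; each is a nucleus, giving 4 syllables.
Between /a/ (V1) and /i/ (V2): just /v/ — single C goes to the following onset.
Between /i/ (V2) and /o/ (V3): /tjt/ splits as /tj/ + /t/ (/t/ is the longest suffix that is a licit onset).
Between /o/ (V3) and /o/ (V4): /tj/ — entire cluster is a permitted onset → onset /tj/, coda ∅.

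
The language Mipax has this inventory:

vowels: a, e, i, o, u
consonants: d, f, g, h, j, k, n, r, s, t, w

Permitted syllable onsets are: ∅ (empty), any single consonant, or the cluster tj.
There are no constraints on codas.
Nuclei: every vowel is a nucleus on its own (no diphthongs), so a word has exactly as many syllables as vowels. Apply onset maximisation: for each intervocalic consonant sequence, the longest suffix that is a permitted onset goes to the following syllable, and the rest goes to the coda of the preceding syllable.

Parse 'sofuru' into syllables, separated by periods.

so.fu.ru

The vowels are o, u, u — 3 nuclei, so 3 syllables.
σ1/σ2 boundary: /f/ → onset of the next syllable (single consonants are always licit onsets).
σ2/σ3 boundary: /r/ is a single consonant, so it becomes the next onset.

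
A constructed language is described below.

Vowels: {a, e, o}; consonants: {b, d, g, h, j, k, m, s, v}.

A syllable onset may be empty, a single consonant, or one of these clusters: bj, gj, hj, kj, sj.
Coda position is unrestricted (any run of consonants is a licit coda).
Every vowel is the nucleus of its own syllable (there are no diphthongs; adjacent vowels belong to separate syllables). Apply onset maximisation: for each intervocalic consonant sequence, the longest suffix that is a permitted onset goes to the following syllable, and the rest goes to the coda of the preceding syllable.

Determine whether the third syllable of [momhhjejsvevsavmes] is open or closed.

closed

Nuclei (vowels): o, e, e, a, e → 5 syllables.
σ1/σ2 boundary: cluster /mhhj/ — the longest permitted-onset suffix is /hj/; onset = /hj/, preceding coda = /mh/.
σ2/σ3 boundary: /jsv/; trying suffixes from longest down, /v/ is the first permitted one, so coda /js/ | onset /v/.
σ3/σ4 boundary: /vs/ splits as /v/ + /s/ (/s/ is the longest suffix that is a licit onset).
σ4/σ5 boundary: cluster /vm/ — the longest permitted-onset suffix is /m/; onset = /m/, preceding coda = /v/.
So the parse is momh.hjejs.vev.sav.mes.
Syllable 3 is /vev/ with coda /v/, so it is closed.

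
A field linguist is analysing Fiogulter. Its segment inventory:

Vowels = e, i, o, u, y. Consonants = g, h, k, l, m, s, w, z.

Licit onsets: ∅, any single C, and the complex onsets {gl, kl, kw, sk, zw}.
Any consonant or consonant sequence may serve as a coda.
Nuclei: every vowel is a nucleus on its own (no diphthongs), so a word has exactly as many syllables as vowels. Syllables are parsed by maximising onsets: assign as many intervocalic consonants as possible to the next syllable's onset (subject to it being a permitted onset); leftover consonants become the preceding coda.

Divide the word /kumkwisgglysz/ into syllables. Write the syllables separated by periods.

kum.kwisg.glysz

Nuclei (vowels): u, i, y → 3 syllables.
V1 /u/ – V2 /i/: /mkw/; trying suffixes from longest down, /kw/ is the first permitted one, so coda /m/ | onset /kw/.
V2 /i/ – V3 /y/: /sggl/ — longest licit onset from the right is /gl/, leaving /sg/ as coda.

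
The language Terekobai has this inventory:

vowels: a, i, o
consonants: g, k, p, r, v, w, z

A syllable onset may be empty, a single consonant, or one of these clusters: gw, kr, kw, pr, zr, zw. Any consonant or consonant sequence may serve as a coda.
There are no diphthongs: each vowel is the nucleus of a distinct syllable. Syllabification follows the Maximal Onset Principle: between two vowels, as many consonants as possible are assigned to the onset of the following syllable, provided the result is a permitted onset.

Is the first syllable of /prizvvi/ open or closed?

The vowels are i, i — 2 nuclei, so 2 syllables.
/i…i/ gap (V1→V2): /zvv/; trying suffixes from longest down, /v/ is the first permitted one, so coda /zv/ | onset /v/.
So the parse is prizv.vi.
Syllable 1 is /prizv/ with coda /zv/, so it is closed.

closed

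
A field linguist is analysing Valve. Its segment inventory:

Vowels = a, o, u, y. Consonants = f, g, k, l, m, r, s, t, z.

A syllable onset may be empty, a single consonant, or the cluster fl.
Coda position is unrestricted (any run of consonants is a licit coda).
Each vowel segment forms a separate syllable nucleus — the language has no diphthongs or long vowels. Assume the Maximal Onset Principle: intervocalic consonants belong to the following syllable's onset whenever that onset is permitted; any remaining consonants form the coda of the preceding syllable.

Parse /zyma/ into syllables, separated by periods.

The vowels are y, a — 2 nuclei, so 2 syllables.
σ1/σ2 boundary: just /m/ — single C goes to the following onset.

zy.ma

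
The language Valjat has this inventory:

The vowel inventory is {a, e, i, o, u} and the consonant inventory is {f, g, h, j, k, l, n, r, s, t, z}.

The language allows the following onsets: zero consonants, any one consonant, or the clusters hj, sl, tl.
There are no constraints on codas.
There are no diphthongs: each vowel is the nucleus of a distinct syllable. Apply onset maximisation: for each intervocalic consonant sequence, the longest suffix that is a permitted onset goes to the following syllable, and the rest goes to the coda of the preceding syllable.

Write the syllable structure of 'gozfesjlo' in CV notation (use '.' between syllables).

CVC.CVCC.CV

The vowels are o, e, o — 3 nuclei, so 3 syllables.
Between /o/ (V1) and /e/ (V2): /zf/; trying suffixes from longest down, /f/ is the first permitted one, so coda /z/ | onset /f/.
Between /e/ (V2) and /o/ (V3): /sjl/ — longest licit onset from the right is /l/, leaving /sj/ as coda.
Result: goz.fesj.lo.
Mapping each syllable to C/V: /goz/ → CVC, /fesj/ → CVCC, /lo/ → CV.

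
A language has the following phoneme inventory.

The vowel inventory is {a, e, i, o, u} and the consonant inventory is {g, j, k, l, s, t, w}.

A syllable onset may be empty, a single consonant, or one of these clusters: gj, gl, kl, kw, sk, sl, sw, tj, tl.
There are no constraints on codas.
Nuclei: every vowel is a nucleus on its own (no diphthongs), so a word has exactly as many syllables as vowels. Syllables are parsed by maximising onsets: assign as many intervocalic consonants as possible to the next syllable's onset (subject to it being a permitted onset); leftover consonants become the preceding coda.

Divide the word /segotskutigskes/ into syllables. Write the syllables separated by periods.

Vowels present: e, o, u, i, e; each is a nucleus, giving 5 syllables.
/e…o/ gap (V1→V2): just /g/ — single C goes to the following onset.
/o…u/ gap (V2→V3): /tsk/ — longest licit onset from the right is /sk/, leaving /t/ as coda.
/u…i/ gap (V3→V4): /t/ is a single consonant, so it becomes the next onset.
/i…e/ gap (V4→V5): /gsk/ — longest licit onset from the right is /sk/, leaving /g/ as coda.

se.got.sku.tig.skes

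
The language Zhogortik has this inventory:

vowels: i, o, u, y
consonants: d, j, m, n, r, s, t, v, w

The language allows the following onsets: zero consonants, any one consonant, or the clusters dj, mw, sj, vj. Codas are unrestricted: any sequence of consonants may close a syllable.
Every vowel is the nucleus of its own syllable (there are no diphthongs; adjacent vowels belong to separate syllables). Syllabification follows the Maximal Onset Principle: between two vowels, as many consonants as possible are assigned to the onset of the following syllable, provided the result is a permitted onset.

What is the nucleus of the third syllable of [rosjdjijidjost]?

i

Nuclei (vowels): o, i, i, o → 4 syllables.
The third nucleus (vowel 3 from the left) is /i/.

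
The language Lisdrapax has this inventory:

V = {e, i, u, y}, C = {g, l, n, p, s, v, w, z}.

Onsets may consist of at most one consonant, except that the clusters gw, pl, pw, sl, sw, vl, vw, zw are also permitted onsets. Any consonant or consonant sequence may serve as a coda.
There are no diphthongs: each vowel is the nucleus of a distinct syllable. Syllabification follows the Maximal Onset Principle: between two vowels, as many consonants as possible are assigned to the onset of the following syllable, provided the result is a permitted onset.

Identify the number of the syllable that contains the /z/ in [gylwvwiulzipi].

Vowels present: y, i, u, i, i; each is a nucleus, giving 5 syllables.
/y…i/ gap (V1→V2): /lwvw/ splits as /lw/ + /vw/ (/vw/ is the longest suffix that is a licit onset).
/i…u/ gap (V2→V3): hiatus — the boundary sits between the two vowels.
/u…i/ gap (V3→V4): /lz/ — longest licit onset from the right is /z/, leaving /l/ as coda.
/i…i/ gap (V4→V5): /p/ → onset of the next syllable (single consonants are always licit onsets).
So the parse is gylw.vwi.ul.zi.pi.
The /z/ is in the onset of syllable 4 (/zi/).

4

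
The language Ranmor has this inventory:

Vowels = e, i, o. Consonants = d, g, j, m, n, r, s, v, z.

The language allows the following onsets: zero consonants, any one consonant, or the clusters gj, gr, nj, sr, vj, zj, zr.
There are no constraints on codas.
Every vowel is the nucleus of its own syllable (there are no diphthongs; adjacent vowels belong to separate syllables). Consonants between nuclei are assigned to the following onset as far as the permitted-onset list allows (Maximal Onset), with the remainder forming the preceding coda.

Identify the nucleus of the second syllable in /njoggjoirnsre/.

Nuclei (vowels): o, o, i, e → 4 syllables.
The second nucleus (vowel 2 from the left) is /o/.

o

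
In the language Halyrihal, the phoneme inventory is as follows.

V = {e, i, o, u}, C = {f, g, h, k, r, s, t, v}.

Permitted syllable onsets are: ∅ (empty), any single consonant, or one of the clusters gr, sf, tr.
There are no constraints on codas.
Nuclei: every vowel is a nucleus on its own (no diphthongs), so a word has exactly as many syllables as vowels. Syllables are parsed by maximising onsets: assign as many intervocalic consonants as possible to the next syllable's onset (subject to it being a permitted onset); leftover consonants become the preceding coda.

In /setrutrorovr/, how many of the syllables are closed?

1

Vowels present: e, u, o, o; each is a nucleus, giving 4 syllables.
Between /e/ (V1) and /u/ (V2): /tr/ — entire cluster is a permitted onset → onset /tr/, coda ∅.
Between /u/ (V2) and /o/ (V3): cluster /tr/ — /tr/ is itself a permitted onset, so the whole cluster goes right; preceding coda = ∅.
Between /o/ (V3) and /o/ (V4): /r/ → onset of the next syllable (single consonants are always licit onsets).
Syllabification: se.tru.tro.rovr.
Classifying each syllable: /se/ (open), /tru/ (open), /tro/ (open), /rovr/ (closed).
Closed syllables: 1.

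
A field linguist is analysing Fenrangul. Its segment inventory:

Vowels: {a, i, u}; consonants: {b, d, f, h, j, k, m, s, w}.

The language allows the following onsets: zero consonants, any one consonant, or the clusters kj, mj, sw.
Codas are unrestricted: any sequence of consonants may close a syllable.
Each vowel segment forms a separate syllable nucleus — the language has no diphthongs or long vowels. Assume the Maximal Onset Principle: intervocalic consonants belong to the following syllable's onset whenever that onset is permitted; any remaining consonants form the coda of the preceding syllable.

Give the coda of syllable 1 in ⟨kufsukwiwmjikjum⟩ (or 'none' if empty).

f

Nuclei (vowels): u, u, i, i, u → 5 syllables.
/u…u/ gap (V1→V2): /fs/ — longest licit onset from the right is /s/, leaving /f/ as coda.
/u…i/ gap (V2→V3): cluster /kw/ — the longest permitted-onset suffix is /w/; onset = /w/, preceding coda = /k/.
/i…i/ gap (V3→V4): cluster /wmj/ — the longest permitted-onset suffix is /mj/; onset = /mj/, preceding coda = /w/.
/i…u/ gap (V4→V5): /kj/ — entire cluster is a permitted onset → onset /kj/, coda ∅.
Syllabification: kuf.suk.wiw.mji.kjum.
Syllable 1 is /kuf/: onset /k/, nucleus /u/, coda /f/.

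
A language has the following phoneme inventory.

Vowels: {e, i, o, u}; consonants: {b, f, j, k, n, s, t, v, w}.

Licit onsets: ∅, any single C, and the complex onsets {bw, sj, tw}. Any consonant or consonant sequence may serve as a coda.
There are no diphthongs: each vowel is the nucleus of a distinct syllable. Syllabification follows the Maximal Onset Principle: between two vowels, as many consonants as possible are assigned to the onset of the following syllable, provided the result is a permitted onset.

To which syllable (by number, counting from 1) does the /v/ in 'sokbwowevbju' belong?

The vowels are o, o, e, u — 4 nuclei, so 4 syllables.
σ1/σ2 boundary: /kbw/ — longest licit onset from the right is /bw/, leaving /k/ as coda.
σ2/σ3 boundary: just /w/ — single C goes to the following onset.
σ3/σ4 boundary: cluster /vbj/ — the longest permitted-onset suffix is /j/; onset = /j/, preceding coda = /vb/.
Syllabification: sok.bwo.wevb.ju.
The /v/ is in the coda of syllable 3 (/wevb/).

3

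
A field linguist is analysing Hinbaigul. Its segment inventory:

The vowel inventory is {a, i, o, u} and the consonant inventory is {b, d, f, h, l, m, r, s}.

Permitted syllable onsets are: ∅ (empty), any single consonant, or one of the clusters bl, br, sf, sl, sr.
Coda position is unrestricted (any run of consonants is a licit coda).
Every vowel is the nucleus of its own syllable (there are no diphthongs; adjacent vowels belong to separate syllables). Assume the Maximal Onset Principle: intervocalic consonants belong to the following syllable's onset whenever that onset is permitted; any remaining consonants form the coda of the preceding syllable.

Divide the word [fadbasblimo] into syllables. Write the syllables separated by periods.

fad.bas.bli.mo

The vowels are a, a, i, o — 4 nuclei, so 4 syllables.
σ1/σ2 boundary: cluster /db/ — the longest permitted-onset suffix is /b/; onset = /b/, preceding coda = /d/.
σ2/σ3 boundary: /sbl/ splits as /s/ + /bl/ (/bl/ is the longest suffix that is a licit onset).
σ3/σ4 boundary: just /m/ — single C goes to the following onset.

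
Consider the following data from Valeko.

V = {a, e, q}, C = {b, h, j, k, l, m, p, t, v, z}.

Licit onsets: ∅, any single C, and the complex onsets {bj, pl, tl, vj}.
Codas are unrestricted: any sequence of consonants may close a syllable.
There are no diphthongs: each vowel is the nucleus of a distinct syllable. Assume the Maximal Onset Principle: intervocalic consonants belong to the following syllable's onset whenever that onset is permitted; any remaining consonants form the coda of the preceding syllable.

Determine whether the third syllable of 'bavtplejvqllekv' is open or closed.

closed

Vowels present: a, e, q, e; each is a nucleus, giving 4 syllables.
/a…e/ gap (V1→V2): /vtpl/ — longest licit onset from the right is /pl/, leaving /vt/ as coda.
/e…q/ gap (V2→V3): cluster /jv/ — the longest permitted-onset suffix is /v/; onset = /v/, preceding coda = /j/.
/q…e/ gap (V3→V4): /ll/ splits as /l/ + /l/ (/l/ is the longest suffix that is a licit onset).
Syllabification: bavt.plej.vql.lekv.
Syllable 3 is /vql/ with coda /l/, so it is closed.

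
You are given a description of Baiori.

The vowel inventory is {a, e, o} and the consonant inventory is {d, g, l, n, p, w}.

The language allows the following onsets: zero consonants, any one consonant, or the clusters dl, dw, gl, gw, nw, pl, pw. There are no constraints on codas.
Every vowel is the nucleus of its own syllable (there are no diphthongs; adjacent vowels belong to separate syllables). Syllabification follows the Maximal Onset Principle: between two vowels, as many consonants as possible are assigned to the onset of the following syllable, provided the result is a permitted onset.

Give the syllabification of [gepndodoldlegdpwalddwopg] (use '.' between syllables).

gepn.do.dol.dlegd.pwald.dwopg

Nuclei (vowels): e, o, o, e, a, o → 6 syllables.
Between /e/ (V1) and /o/ (V2): /pnd/ splits as /pn/ + /d/ (/d/ is the longest suffix that is a licit onset).
Between /o/ (V2) and /o/ (V3): /d/ is a single consonant, so it becomes the next onset.
Between /o/ (V3) and /e/ (V4): cluster /ldl/ — the longest permitted-onset suffix is /dl/; onset = /dl/, preceding coda = /l/.
Between /e/ (V4) and /a/ (V5): /gdpw/; trying suffixes from longest down, /pw/ is the first permitted one, so coda /gd/ | onset /pw/.
Between /a/ (V5) and /o/ (V6): cluster /lddw/ — the longest permitted-onset suffix is /dw/; onset = /dw/, preceding coda = /ld/.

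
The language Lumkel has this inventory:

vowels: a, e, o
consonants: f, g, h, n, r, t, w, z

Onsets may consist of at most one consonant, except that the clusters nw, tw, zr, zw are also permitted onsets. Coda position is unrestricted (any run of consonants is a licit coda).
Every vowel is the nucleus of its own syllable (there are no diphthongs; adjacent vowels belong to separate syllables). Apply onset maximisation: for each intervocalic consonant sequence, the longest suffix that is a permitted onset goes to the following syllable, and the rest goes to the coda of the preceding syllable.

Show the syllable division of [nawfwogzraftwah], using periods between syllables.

Vowels present: a, o, a, a; each is a nucleus, giving 4 syllables.
σ1/σ2 boundary: /wfw/; trying suffixes from longest down, /w/ is the first permitted one, so coda /wf/ | onset /w/.
σ2/σ3 boundary: /gzr/; trying suffixes from longest down, /zr/ is the first permitted one, so coda /g/ | onset /zr/.
σ3/σ4 boundary: /ftw/; trying suffixes from longest down, /tw/ is the first permitted one, so coda /f/ | onset /tw/.

nawf.wog.zraf.twah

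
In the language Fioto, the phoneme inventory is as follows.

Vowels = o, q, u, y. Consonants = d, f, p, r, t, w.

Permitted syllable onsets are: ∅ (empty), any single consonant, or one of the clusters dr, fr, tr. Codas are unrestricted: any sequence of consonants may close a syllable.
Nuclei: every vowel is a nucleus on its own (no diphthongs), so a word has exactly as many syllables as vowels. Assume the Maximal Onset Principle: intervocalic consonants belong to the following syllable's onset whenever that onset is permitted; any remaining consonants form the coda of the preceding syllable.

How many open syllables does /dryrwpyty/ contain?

Vowels present: y, y, y; each is a nucleus, giving 3 syllables.
V1 /y/ – V2 /y/: cluster /rwp/ — the longest permitted-onset suffix is /p/; onset = /p/, preceding coda = /rw/.
V2 /y/ – V3 /y/: /t/ is a single consonant, so it becomes the next onset.
Result: dryrw.py.ty.
Classifying each syllable: /dryrw/ (closed), /py/ (open), /ty/ (open).
Open syllables: 2.

2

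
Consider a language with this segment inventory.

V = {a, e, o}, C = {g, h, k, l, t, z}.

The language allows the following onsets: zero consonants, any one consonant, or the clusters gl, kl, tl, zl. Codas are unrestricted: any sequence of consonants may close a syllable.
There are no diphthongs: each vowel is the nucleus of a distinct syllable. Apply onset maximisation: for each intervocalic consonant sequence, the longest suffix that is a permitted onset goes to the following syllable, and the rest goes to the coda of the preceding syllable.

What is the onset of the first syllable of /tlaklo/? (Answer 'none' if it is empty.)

tl

The vowels are a, o — 2 nuclei, so 2 syllables.
/a…o/ gap (V1→V2): cluster /kl/ — /kl/ is itself a permitted onset, so the whole cluster goes right; preceding coda = ∅.
Result: tla.klo.
Syllable 1 is /tla/: onset /tl/, nucleus /a/, coda ∅.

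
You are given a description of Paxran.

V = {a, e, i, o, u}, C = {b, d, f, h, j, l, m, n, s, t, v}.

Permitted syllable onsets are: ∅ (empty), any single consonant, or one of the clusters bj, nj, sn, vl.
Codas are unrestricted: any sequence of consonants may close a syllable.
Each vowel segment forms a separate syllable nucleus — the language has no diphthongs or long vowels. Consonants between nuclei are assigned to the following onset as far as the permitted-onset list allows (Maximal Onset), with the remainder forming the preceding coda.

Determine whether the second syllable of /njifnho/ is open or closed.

Nuclei (vowels): i, o → 2 syllables.
V1 /i/ – V2 /o/: cluster /fnh/ — the longest permitted-onset suffix is /h/; onset = /h/, preceding coda = /fn/.
Syllabification: njifn.ho.
Syllable 2 is /ho/; it ends in its nucleus with no coda, so it is open.

open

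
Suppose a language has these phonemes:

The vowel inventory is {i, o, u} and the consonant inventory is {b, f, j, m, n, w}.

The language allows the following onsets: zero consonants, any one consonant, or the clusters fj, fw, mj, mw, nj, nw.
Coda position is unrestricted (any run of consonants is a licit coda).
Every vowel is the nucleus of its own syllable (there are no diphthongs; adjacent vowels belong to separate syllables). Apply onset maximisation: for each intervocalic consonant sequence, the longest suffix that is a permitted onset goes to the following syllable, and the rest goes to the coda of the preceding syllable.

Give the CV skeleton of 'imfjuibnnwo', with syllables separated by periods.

VC.CCV.VCC.CCV

The vowels are i, u, i, o — 4 nuclei, so 4 syllables.
Between /i/ (V1) and /u/ (V2): /mfj/ splits as /m/ + /fj/ (/fj/ is the longest suffix that is a licit onset).
Between /u/ (V2) and /i/ (V3): hiatus — the boundary sits between the two vowels.
Between /i/ (V3) and /o/ (V4): /bnnw/; trying suffixes from longest down, /nw/ is the first permitted one, so coda /bn/ | onset /nw/.
Syllabification: im.fju.ibn.nwo.
Mapping each syllable to C/V: /im/ → VC, /fju/ → CCV, /ibn/ → VCC, /nwo/ → CCV.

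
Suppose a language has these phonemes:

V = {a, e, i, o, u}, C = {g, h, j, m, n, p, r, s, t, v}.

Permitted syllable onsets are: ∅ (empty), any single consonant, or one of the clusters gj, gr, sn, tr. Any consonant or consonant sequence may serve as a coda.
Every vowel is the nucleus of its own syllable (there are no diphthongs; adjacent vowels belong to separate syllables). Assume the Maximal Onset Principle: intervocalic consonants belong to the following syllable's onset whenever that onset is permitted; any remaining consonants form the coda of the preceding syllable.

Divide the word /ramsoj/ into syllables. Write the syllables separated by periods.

ram.soj

Vowels present: a, o; each is a nucleus, giving 2 syllables.
/a…o/ gap (V1→V2): cluster /ms/ — the longest permitted-onset suffix is /s/; onset = /s/, preceding coda = /m/.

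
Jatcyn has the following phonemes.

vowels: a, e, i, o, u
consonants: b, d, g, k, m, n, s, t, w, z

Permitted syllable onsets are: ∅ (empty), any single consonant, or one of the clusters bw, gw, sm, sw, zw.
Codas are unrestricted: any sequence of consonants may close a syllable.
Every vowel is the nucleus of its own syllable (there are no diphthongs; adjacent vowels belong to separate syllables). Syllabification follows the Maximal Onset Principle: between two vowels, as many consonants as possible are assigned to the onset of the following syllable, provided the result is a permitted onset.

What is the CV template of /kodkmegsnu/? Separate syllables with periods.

The vowels are o, e, u — 3 nuclei, so 3 syllables.
V1 /o/ – V2 /e/: cluster /dkm/ — the longest permitted-onset suffix is /m/; onset = /m/, preceding coda = /dk/.
V2 /e/ – V3 /u/: /gsn/ splits as /gs/ + /n/ (/n/ is the longest suffix that is a licit onset).
Syllabification: kodk.megs.nu.
Mapping each syllable to C/V: /kodk/ → CVCC, /megs/ → CVCC, /nu/ → CV.

CVCC.CVCC.CV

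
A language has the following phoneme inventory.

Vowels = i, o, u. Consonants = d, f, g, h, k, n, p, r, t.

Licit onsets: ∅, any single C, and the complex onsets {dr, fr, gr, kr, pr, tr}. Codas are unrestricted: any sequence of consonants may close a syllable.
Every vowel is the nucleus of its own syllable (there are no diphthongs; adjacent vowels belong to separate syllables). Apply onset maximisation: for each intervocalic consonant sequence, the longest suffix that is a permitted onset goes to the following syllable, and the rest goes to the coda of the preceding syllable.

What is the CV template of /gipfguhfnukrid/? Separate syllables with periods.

CVCC.CVCC.CV.CCVC

Vowels present: i, u, u, i; each is a nucleus, giving 4 syllables.
/i…u/ gap (V1→V2): /pfg/; trying suffixes from longest down, /g/ is the first permitted one, so coda /pf/ | onset /g/.
/u…u/ gap (V2→V3): /hfn/; trying suffixes from longest down, /n/ is the first permitted one, so coda /hf/ | onset /n/.
/u…i/ gap (V3→V4): /kr/ — entire cluster is a permitted onset → onset /kr/, coda ∅.
Putting it together: gipf.guhf.nu.krid.
Mapping each syllable to C/V: /gipf/ → CVCC, /guhf/ → CVCC, /nu/ → CV, /krid/ → CCVC.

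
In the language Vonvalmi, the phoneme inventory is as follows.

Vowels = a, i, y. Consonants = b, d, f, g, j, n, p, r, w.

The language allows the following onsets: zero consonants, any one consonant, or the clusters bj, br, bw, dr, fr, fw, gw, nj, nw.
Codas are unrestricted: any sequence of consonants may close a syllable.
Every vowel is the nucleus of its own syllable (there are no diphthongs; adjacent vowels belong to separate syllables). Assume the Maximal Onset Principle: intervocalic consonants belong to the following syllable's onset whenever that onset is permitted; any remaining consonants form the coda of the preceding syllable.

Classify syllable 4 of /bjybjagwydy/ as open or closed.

open

Vowels present: y, a, y, y; each is a nucleus, giving 4 syllables.
/y…a/ gap (V1→V2): cluster /bj/ — /bj/ is itself a permitted onset, so the whole cluster goes right; preceding coda = ∅.
/a…y/ gap (V2→V3): /gw/ — entire cluster is a permitted onset → onset /gw/, coda ∅.
/y…y/ gap (V3→V4): just /d/ — single C goes to the following onset.
Syllabification: bjy.bja.gwy.dy.
Syllable 4 is /dy/; it ends in its nucleus with no coda, so it is open.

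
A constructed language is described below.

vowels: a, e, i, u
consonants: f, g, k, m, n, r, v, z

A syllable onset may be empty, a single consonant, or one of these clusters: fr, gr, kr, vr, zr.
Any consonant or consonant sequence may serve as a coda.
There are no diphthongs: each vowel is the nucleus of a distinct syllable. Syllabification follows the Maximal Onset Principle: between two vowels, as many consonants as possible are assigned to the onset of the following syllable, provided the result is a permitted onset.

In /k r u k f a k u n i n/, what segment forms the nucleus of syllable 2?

a

The vowels are u, a, u, i — 4 nuclei, so 4 syllables.
The second nucleus (vowel 2 from the left) is /a/.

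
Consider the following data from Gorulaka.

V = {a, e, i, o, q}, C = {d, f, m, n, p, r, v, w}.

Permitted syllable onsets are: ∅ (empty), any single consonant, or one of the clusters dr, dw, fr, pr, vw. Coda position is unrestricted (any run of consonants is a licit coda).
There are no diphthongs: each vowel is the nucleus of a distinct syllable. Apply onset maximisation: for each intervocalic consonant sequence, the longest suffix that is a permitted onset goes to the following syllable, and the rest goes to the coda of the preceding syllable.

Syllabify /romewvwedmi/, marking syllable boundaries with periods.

Vowels present: o, e, e, i; each is a nucleus, giving 4 syllables.
σ1/σ2 boundary: /m/ is a single consonant, so it becomes the next onset.
σ2/σ3 boundary: cluster /wvw/ — the longest permitted-onset suffix is /vw/; onset = /vw/, preceding coda = /w/.
σ3/σ4 boundary: /dm/ — longest licit onset from the right is /m/, leaving /d/ as coda.

ro.mew.vwed.mi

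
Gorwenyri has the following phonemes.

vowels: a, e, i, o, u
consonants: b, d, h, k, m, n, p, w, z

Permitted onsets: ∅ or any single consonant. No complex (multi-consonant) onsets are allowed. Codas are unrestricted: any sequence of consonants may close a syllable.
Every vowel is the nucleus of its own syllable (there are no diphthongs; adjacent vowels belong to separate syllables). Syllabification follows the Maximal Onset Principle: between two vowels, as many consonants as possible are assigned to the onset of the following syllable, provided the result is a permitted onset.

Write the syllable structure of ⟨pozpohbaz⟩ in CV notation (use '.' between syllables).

CVC.CVC.CVC

Vowels present: o, o, a; each is a nucleus, giving 3 syllables.
V1 /o/ – V2 /o/: /zp/; trying suffixes from longest down, /p/ is the first permitted one, so coda /z/ | onset /p/.
V2 /o/ – V3 /a/: /hb/ — longest licit onset from the right is /b/, leaving /h/ as coda.
So the parse is poz.poh.baz.
Mapping each syllable to C/V: /poz/ → CVC, /poh/ → CVC, /baz/ → CVC.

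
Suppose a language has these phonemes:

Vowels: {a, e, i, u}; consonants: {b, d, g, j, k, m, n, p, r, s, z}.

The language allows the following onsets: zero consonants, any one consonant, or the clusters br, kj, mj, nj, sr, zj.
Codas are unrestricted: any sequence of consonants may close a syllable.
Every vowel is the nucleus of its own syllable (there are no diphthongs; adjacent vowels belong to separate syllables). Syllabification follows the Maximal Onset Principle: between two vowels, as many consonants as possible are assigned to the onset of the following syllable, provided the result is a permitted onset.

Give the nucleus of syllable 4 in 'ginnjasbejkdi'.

i

Vowels present: i, a, e, i; each is a nucleus, giving 4 syllables.
The fourth nucleus (vowel 4 from the left) is /i/.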